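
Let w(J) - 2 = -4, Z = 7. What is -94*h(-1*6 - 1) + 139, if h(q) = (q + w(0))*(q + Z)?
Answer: 139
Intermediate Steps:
w(J) = -2 (w(J) = 2 - 4 = -2)
h(q) = (-2 + q)*(7 + q) (h(q) = (q - 2)*(q + 7) = (-2 + q)*(7 + q))
-94*h(-1*6 - 1) + 139 = -94*(-14 + (-1*6 - 1)² + 5*(-1*6 - 1)) + 139 = -94*(-14 + (-6 - 1)² + 5*(-6 - 1)) + 139 = -94*(-14 + (-7)² + 5*(-7)) + 139 = -94*(-14 + 49 - 35) + 139 = -94*0 + 139 = 0 + 139 = 139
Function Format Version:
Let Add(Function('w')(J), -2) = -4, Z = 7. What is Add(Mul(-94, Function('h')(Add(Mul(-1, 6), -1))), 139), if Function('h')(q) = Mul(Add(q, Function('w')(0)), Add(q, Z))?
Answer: 139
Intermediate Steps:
Function('w')(J) = -2 (Function('w')(J) = Add(2, -4) = -2)
Function('h')(q) = Mul(Add(-2, q), Add(7, q)) (Function('h')(q) = Mul(Add(q, -2), Add(q, 7)) = Mul(Add(-2, q), Add(7, q)))
Add(Mul(-94, Function('h')(Add(Mul(-1, 6), -1))), 139) = Add(Mul(-94, Add(-14, Pow(Add(Mul(-1, 6), -1), 2), Mul(5, Add(Mul(-1, 6), -1)))), 139) = Add(Mul(-94, Add(-14, Pow(Add(-6, -1), 2), Mul(5, Add(-6, -1)))), 139) = Add(Mul(-94, Add(-14, Pow(-7, 2), Mul(5, -7))), 139) = Add(Mul(-94, Add(-14, 49, -35)), 139) = Add(Mul(-94, 0), 139) = Add(0, 139) = 139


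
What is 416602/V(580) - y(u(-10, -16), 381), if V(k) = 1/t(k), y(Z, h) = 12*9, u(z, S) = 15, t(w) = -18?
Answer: -7498944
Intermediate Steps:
y(Z, h) = 108
V(k) = -1/18 (V(k) = 1/(-18) = -1/18)
416602/V(580) - y(u(-10, -16), 381) = 416602/(-1/18) - 1*108 = 416602*(-18) - 108 = -7498836 - 108 = -7498944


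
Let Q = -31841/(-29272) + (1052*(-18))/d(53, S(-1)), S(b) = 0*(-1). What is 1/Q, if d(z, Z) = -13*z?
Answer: 20168408/576233041 ≈ 0.035000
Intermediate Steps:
S(b) = 0
Q = 576233041/20168408 (Q = -31841/(-29272) + (1052*(-18))/((-13*53)) = -31841*(-1/29272) - 18936/(-689) = 31841/29272 - 18936*(-1/689) = 31841/29272 + 18936/689 = 576233041/20168408 ≈ 28.571)
1/Q = 1/(576233041/20168408) = 20168408/576233041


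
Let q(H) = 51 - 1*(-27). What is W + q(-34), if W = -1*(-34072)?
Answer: 34150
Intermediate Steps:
q(H) = 78 (q(H) = 51 + 27 = 78)
W = 34072
W + q(-34) = 34072 + 78 = 34150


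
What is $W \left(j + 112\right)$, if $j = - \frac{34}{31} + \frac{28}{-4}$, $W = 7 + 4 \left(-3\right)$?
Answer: $- \frac{16105}{31} \approx -519.52$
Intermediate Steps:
$W = -5$ ($W = 7 - 12 = -5$)
$j = - \frac{251}{31}$ ($j = \left(-34\right) \frac{1}{31} + 28 \left(- \frac{1}{4}\right) = - \frac{34}{31} - 7 = - \frac{251}{31} \approx -8.0968$)
$W \left(j + 112\right) = - 5 \left(- \frac{251}{31} + 112\right) = \left(-5\right) \frac{3221}{31} = - \frac{16105}{31}$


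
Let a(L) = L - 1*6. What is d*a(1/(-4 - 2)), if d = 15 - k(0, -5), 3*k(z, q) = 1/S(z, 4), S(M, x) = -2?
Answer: -3367/36 ≈ -93.528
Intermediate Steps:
a(L) = -6 + L (a(L) = L - 6 = -6 + L)
k(z, q) = -1/6 (k(z, q) = (1/3)/(-2) = (1/3)*(-1/2) = -1/6)
d = 91/6 (d = 15 - 1*(-1/6) = 15 + 1/6 = 91/6 ≈ 15.167)
d*a(1/(-4 - 2)) = 91*(-6 + 1/(-4 - 2))/6 = 91*(-6 + 1/(-6))/6 = 91*(-6 - 1/6)/6 = (91/6)*(-37/6) = -3367/36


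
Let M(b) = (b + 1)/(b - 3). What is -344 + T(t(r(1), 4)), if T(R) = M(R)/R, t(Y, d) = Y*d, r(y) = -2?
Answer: -30279/88 ≈ -344.08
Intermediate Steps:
M(b) = (1 + b)/(-3 + b)
T(R) = (1 + R)/(R*(-3 + R)) (T(R) = ((1 + R)/(-3 + R))/R = (1 + R)/(R*(-3 + R)))
-344 + T(t(r(1), 4)) = -344 + (1 - 2*4)/(((-2*4))*(-3 - 2*4)) = -344 + (1 - 8)/((-8)*(-3 - 8)) = -344 - ⅛*(-7)/(-11) = -344 - ⅛*(-1/11)*(-7) = -344 - 7/88 = -30279/88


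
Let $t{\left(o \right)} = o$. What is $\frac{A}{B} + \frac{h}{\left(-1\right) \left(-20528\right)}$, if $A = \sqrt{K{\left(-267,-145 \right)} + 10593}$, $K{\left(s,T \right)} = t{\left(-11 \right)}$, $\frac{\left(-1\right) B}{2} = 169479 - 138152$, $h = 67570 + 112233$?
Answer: $\frac{179803}{20528} - \frac{\sqrt{10582}}{62654} \approx 8.7573$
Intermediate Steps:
$h = 179803$
$B = -62654$ ($B = - 2 \left(169479 - 138152\right) = \left(-2\right) 31327 = -62654$)
$K{\left(s,T \right)} = -11$
$A = \sqrt{10582}$ ($A = \sqrt{-11 + 10593} = \sqrt{10582} \approx 102.87$)
$\frac{A}{B} + \frac{h}{\left(-1\right) \left(-20528\right)} = \frac{\sqrt{10582}}{-62654} + \frac{179803}{\left(-1\right) \left(-20528\right)} = \sqrt{10582} \left(- \frac{1}{62654}\right) + \frac{179803}{20528} = - \frac{\sqrt{10582}}{62654} + 179803 \cdot \frac{1}{20528} = - \frac{\sqrt{10582}}{62654} + \frac{179803}{20528} = \frac{179803}{20528} - \frac{\sqrt{10582}}{62654}$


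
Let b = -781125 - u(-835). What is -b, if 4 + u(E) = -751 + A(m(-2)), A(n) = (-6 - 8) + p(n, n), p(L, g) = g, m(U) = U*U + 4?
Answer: 780364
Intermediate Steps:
m(U) = 4 + U**2 (m(U) = U**2 + 4 = 4 + U**2)
A(n) = -14 + n (A(n) = (-6 - 8) + n = -14 + n)
u(E) = -761 (u(E) = -4 + (-751 + (-14 + (4 + (-2)**2))) = -4 + (-751 + (-14 + (4 + 4))) = -4 + (-751 + (-14 + 8)) = -4 + (-751 - 6) = -4 - 757 = -761)
b = -780364 (b = -781125 - 1*(-761) = -781125 + 761 = -780364)
-b = -1*(-780364) = 780364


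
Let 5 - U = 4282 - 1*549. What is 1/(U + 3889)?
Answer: 1/161 ≈ 0.0062112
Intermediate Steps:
U = -3728 (U = 5 - (4282 - 1*549) = 5 - (4282 - 549) = 5 - 1*3733 = 5 - 3733 = -3728)
1/(U + 3889) = 1/(-3728 + 3889) = 1/161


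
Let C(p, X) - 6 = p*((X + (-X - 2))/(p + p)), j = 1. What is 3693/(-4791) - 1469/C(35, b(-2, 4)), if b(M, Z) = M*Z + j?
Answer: -2352148/7985 ≈ -294.57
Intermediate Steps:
b(M, Z) = 1 + M*Z (b(M, Z) = M*Z + 1 = 1 + M*Z)
C(p, X) = 5 (C(p, X) = 6 + p*((X + (-X - 2))/(p + p)) = 6 + p*((X + (-2 - X))/((2*p))) = 6 + p*(-1/p) = 6 - 1 = 5)
3693/(-4791) - 1469/C(35, b(-2, 4)) = 3693/(-4791) - 1469/5 = 3693*(-1/4791) - 1469*⅕ = -1231/1597 - 1469/5 = -2352148/7985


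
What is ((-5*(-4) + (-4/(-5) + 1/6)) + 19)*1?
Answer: 1199/30 ≈ 39.967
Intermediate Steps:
((-5*(-4) + (-4/(-5) + 1/6)) + 19)*1 = ((20 + (-4*(-⅕) + 1*(⅙))) + 19)*1 = ((20 + (⅘ + ⅙)) + 19)*1 = ((20 + 29/30) + 19)*1 = (629/30 + 19)*1 = (1199/30)*1 = 1199/30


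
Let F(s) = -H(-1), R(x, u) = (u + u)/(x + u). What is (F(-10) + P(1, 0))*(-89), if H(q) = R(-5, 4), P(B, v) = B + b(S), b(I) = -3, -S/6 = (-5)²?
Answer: -534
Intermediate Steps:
S = -150 (S = -6*(-5)² = -6*25 = -150)
R(x, u) = 2*u/(u + x) (R(x, u) = (2*u)/(u + x) = 2*u/(u + x))
P(B, v) = -3 + B (P(B, v) = B - 3 = -3 + B)
H(q) = -8 (H(q) = 2*4/(4 - 5) = 2*4/(-1) = 2*4*(-1) = -8)
F(s) = 8 (F(s) = -1*(-8) = 8)
(F(-10) + P(1, 0))*(-89) = (8 + (-3 + 1))*(-89) = (8 - 2)*(-89) = 6*(-89) = -534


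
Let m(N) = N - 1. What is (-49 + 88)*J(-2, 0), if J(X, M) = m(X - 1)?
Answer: -156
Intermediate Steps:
m(N) = -1 + N
J(X, M) = -2 + X (J(X, M) = -1 + (X - 1) = -1 + (-1 + X) = -2 + X)
(-49 + 88)*J(-2, 0) = (-49 + 88)*(-2 - 2) = 39*(-4) = -156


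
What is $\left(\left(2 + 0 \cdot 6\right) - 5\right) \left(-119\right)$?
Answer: $357$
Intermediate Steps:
$\left(\left(2 + 0 \cdot 6\right) - 5\right) \left(-119\right) = \left(\left(2 + 0\right) - 5\right) \left(-119\right) = \left(2 - 5\right) \left(-119\right) = \left(-3\right) \left(-119\right) = 357$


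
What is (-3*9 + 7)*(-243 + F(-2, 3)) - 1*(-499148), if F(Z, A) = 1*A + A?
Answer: 503888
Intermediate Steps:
F(Z, A) = 2*A (F(Z, A) = A + A = 2*A)
(-3*9 + 7)*(-243 + F(-2, 3)) - 1*(-499148) = (-3*9 + 7)*(-243 + 2*3) - 1*(-499148) = (-27 + 7)*(-243 + 6) + 499148 = -20*(-237) + 499148 = 4740 + 499148 = 503888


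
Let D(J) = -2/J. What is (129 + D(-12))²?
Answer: 600625/36 ≈ 16684.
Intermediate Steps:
(129 + D(-12))² = (129 - 2/(-12))² = (129 - 2*(-1/12))² = (129 + ⅙)² = (775/6)² = 600625/36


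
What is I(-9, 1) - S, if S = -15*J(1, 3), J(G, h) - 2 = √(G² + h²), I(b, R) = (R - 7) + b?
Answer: 15 + 15*√10 ≈ 62.434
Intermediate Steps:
I(b, R) = -7 + R + b (I(b, R) = (-7 + R) + b = -7 + R + b)
J(G, h) = 2 + √(G² + h²)
S = -30 - 15*√10 (S = -15*(2 + √(1² + 3²)) = -15*(2 + √(1 + 9)) = -15*(2 + √10) = -30 - 15*√10 ≈ -77.434)
I(-9, 1) - S = (-7 + 1 - 9) - (-30 - 15*√10) = -15 + (30 + 15*√10) = 15 + 15*√10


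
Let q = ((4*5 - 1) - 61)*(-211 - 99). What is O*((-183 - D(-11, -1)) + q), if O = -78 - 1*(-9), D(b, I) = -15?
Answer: -886788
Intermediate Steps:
q = 13020 (q = ((20 - 1) - 61)*(-310) = (19 - 61)*(-310) = -42*(-310) = 13020)
O = -69 (O = -78 + 9 = -69)
O*((-183 - D(-11, -1)) + q) = -69*((-183 - 1*(-15)) + 13020) = -69*((-183 + 15) + 13020) = -69*(-168 + 13020) = -69*12852 = -886788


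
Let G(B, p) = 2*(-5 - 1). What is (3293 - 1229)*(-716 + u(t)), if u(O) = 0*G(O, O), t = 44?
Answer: -1477824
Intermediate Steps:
G(B, p) = -12 (G(B, p) = 2*(-6) = -12)
u(O) = 0 (u(O) = 0*(-12) = 0)
(3293 - 1229)*(-716 + u(t)) = (3293 - 1229)*(-716 + 0) = 2064*(-716) = -1477824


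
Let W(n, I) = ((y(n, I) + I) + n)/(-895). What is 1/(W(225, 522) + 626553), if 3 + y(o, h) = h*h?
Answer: 895/560491707 ≈ 1.5968e-6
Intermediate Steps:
y(o, h) = -3 + h² (y(o, h) = -3 + h*h = -3 + h²)
W(n, I) = 3/895 - I/895 - n/895 - I²/895 (W(n, I) = (((-3 + I²) + I) + n)/(-895) = ((-3 + I + I²) + n)*(-1/895) = (-3 + I + n + I²)*(-1/895) = 3/895 - I/895 - n/895 - I²/895)
1/(W(225, 522) + 626553) = 1/((3/895 - 1/895*522 - 1/895*225 - 1/895*522²) + 626553) = 1/((3/895 - 522/895 - 45/179 - 1/895*272484) + 626553) = 1/((3/895 - 522/895 - 45/179 - 272484/895) + 626553) = 1/(-273228/895 + 626553) = 1/(560491707/895) = 895/560491707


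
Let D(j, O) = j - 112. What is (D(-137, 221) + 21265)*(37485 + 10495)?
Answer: 1008347680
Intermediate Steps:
D(j, O) = -112 + j
(D(-137, 221) + 21265)*(37485 + 10495) = ((-112 - 137) + 21265)*(37485 + 10495) = (-249 + 21265)*47980 = 21016*47980 = 1008347680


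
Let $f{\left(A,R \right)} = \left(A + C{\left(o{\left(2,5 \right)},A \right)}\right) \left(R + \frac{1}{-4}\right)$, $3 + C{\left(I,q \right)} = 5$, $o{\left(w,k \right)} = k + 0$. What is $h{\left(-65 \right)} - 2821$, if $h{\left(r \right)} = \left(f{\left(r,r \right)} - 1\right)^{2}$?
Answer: $\frac{270195585}{16} \approx 1.6887 \cdot 10^{7}$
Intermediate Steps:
$o{\left(w,k \right)} = k$
$C{\left(I,q \right)} = 2$ ($C{\left(I,q \right)} = -3 + 5 = 2$)
$f{\left(A,R \right)} = \left(2 + A\right) \left(- \frac{1}{4} + R\right)$ ($f{\left(A,R \right)} = \left(A + 2\right) \left(R + \frac{1}{-4}\right) = \left(2 + A\right) \left(R - \frac{1}{4}\right) = \left(2 + A\right) \left(- \frac{1}{4} + R\right)$)
$h{\left(r \right)} = \left(- \frac{3}{2} + r^{2} + \frac{7 r}{4}\right)^{2}$ ($h{\left(r \right)} = \left(\left(- \frac{1}{2} + 2 r - \frac{r}{4} + r r\right) - 1\right)^{2} = \left(\left(- \frac{1}{2} + 2 r - \frac{r}{4} + r^{2}\right) - 1\right)^{2} = \left(\left(- \frac{1}{2} + r^{2} + \frac{7 r}{4}\right) - 1\right)^{2} = \left(- \frac{3}{2} + r^{2} + \frac{7 r}{4}\right)^{2}$)
$h{\left(-65 \right)} - 2821 = \frac{\left(6 - -455 - 4 \left(-65\right)^{2}\right)^{2}}{16} - 2821 = \frac{\left(6 + 455 - 16900\right)^{2}}{16} - 2821 = \frac{\left(-16439\right)^{2}}{16} - 2821 = \frac{1}{16} \cdot 270240721 - 2821 = \frac{270240721}{16} - 2821 = \frac{270195585}{16}$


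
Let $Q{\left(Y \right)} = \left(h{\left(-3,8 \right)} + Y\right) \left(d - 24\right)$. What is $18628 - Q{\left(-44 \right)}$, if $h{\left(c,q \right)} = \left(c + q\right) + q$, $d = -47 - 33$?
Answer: $15404$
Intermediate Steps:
$d = -80$
$h{\left(c,q \right)} = c + 2 q$
$Q{\left(Y \right)} = -1352 - 104 Y$ ($Q{\left(Y \right)} = \left(\left(-3 + 2 \cdot 8\right) + Y\right) \left(-80 - 24\right) = \left(\left(-3 + 16\right) + Y\right) \left(-104\right) = \left(13 + Y\right) \left(-104\right) = -1352 - 104 Y$)
$18628 - Q{\left(-44 \right)} = 18628 - \left(-1352 - -4576\right) = 18628 - \left(-1352 + 4576\right) = 18628 - 3224 = 15404$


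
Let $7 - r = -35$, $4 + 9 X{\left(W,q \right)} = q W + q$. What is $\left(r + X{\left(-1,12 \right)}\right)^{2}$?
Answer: $\frac{139876}{81} \approx 1726.9$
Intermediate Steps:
$X{\left(W,q \right)} = - \frac{4}{9} + \frac{q}{9} + \frac{W q}{9}$ ($X{\left(W,q \right)} = - \frac{4}{9} + \frac{q W + q}{9} = - \frac{4}{9} + \frac{W q + q}{9} = - \frac{4}{9} + \frac{q + W q}{9} = - \frac{4}{9} + \left(\frac{q}{9} + \frac{W q}{9}\right) = - \frac{4}{9} + \frac{q}{9} + \frac{W q}{9}$)
$r = 42$ ($r = 7 - -35 = 7 + 35 = 42$)
$\left(r + X{\left(-1,12 \right)}\right)^{2} = \left(42 + \left(- \frac{4}{9} + \frac{1}{9} \cdot 12 + \frac{1}{9} \left(-1\right) 12\right)\right)^{2} = \left(42 - \frac{4}{9}\right)^{2} = \left(\frac{374}{9}\right)^{2} = \frac{139876}{81}$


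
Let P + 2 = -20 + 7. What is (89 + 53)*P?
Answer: -2130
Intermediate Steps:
P = -15 (P = -2 + (-20 + 7) = -2 - 13 = -15)
(89 + 53)*P = (89 + 53)*(-15) = 142*(-15) = -2130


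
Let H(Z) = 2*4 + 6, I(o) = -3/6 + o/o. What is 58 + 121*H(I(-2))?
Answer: 1752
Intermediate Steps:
I(o) = ½ (I(o) = -3*⅙ + 1 = -½ + 1 = ½)
H(Z) = 14 (H(Z) = 8 + 6 = 14)
58 + 121*H(I(-2)) = 58 + 121*14 = 58 + 1694 = 1752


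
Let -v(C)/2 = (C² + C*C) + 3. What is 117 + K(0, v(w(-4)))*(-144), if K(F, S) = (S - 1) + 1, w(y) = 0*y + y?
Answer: 10197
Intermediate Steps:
w(y) = y (w(y) = 0 + y = y)
v(C) = -6 - 4*C² (v(C) = -2*((C² + C*C) + 3) = -2*((C² + C²) + 3) = -2*(2*C² + 3) = -2*(3 + 2*C²) = -6 - 4*C²)
K(F, S) = S (K(F, S) = (-1 + S) + 1 = S)
117 + K(0, v(w(-4)))*(-144) = 117 + (-6 - 4*(-4)²)*(-144) = 117 + (-6 - 4*16)*(-144) = 117 + (-6 - 64)*(-144) = 117 - 70*(-144) = 117 + 10080 = 10197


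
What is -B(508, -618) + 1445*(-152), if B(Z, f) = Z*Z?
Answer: -477704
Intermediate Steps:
B(Z, f) = Z²
-B(508, -618) + 1445*(-152) = -1*508² + 1445*(-152) = -1*258064 - 219640 = -258064 - 219640 = -477704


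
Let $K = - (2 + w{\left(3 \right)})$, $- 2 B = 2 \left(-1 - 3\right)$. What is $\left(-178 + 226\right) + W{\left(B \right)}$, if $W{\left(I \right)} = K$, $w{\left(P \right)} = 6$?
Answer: $40$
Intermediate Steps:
$B = 4$ ($B = - \frac{2 \left(-1 - 3\right)}{2} = - \frac{2 \left(-4\right)}{2} = \left(- \frac{1}{2}\right) \left(-8\right) = 4$)
$K = -8$ ($K = - (2 + 6) = \left(-1\right) 8 = -8$)
$W{\left(I \right)} = -8$
$\left(-178 + 226\right) + W{\left(B \right)} = \left(-178 + 226\right) - 8 = 48 - 8 = 40$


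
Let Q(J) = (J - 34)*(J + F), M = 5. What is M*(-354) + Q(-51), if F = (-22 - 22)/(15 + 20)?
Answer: 18703/7 ≈ 2671.9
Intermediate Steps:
F = -44/35 ≈ -1.2571
Q(J) = (-34 + J)*(-44/35 + J) (Q(J) = (J - 34)*(J - 44/35) = (-34 + J)*(-44/35 + J))
M*(-354) + Q(-51) = 5*(-354) + (1496/35 + (-51)**2 - 1234/35*(-51)) = -1770 + (1496/35 + 2601 + 62934/35) = -1770 + 31093/7 = 18703/7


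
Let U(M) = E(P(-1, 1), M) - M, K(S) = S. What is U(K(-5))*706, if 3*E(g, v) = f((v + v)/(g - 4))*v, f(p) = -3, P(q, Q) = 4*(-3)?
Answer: 7060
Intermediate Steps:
P(q, Q) = -12
E(g, v) = -v (E(g, v) = (-3*v)/3 = -v)
U(M) = -2*M (U(M) = -M - M = -2*M)
U(K(-5))*706 = -2*(-5)*706 = 10*706 = 7060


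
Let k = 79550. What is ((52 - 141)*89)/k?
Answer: -7921/79550 ≈ -0.099573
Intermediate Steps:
((52 - 141)*89)/k = ((52 - 141)*89)/79550 = -89*89*(1/79550) = -7921*1/79550 = -7921/79550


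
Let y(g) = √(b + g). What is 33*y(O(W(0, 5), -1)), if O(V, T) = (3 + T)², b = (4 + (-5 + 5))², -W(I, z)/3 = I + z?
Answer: 66*√5 ≈ 147.58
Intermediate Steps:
W(I, z) = -3*I - 3*z (W(I, z) = -3*(I + z) = -3*I - 3*z)
b = 16 (b = (4 + 0)² = 4² = 16)
y(g) = √(16 + g)
33*y(O(W(0, 5), -1)) = 33*√(16 + (3 - 1)²) = 33*√(16 + 2²) = 33*√(16 + 4) = 33*√20 = 33*(2*√5) = 66*√5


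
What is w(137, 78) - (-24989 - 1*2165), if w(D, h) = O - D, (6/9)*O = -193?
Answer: 53455/2 ≈ 26728.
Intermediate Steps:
O = -579/2 (O = (3/2)*(-193) = -579/2 ≈ -289.50)
w(D, h) = -579/2 - D
w(137, 78) - (-24989 - 1*2165) = (-579/2 - 1*137) - (-24989 - 1*2165) = (-579/2 - 137) - (-24989 - 2165) = -853/2 - 1*(-27154) = -853/2 + 27154 = 53455/2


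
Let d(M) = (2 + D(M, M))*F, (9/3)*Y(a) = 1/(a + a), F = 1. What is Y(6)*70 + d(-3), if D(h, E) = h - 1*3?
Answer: -37/18 ≈ -2.0556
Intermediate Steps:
D(h, E) = -3 + h (D(h, E) = h - 3 = -3 + h)
Y(a) = 1/(6*a) (Y(a) = 1/(3*(a + a)) = 1/(3*((2*a))) = (1/(2*a))/3 = 1/(6*a))
d(M) = -1 + M (d(M) = (2 + (-3 + M))*1 = (-1 + M)*1 = -1 + M)
Y(6)*70 + d(-3) = ((1/6)/6)*70 + (-1 - 3) = ((1/6)*(1/6))*70 - 4 = (1/36)*70 - 4 = 35/18 - 4 = -37/18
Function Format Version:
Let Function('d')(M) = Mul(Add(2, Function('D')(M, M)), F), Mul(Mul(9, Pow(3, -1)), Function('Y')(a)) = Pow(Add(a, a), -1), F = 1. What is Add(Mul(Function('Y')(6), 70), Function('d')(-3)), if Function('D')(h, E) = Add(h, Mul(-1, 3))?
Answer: Rational(-37, 18) ≈ -2.0556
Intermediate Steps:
Function('D')(h, E) = Add(-3, h) (Function('D')(h, E) = Add(h, -3) = Add(-3, h))
Function('Y')(a) = Mul(Rational(1, 6), Pow(a, -1)) (Function('Y')(a) = Mul(Rational(1, 3), Pow(Add(a, a), -1)) = Mul(Rational(1, 3), Pow(Mul(2, a), -1)) = Mul(Rational(1, 3), Mul(Rational(1, 2), Pow(a, -1))) = Mul(Rational(1, 6), Pow(a, -1)))
Function('d')(M) = Add(-1, M) (Function('d')(M) = Mul(Add(2, Add(-3, M)), 1) = Mul(Add(-1, M), 1) = Add(-1, M))
Add(Mul(Function('Y')(6), 70), Function('d')(-3)) = Add(Mul(Mul(Rational(1, 6), Pow(6, -1)), 70), Add(-1, -3)) = Add(Mul(Mul(Rational(1, 6), Rational(1, 6)), 70), -4) = Add(Mul(Rational(1, 36), 70), -4) = Add(Rational(35, 18), -4) = Rational(-37, 18)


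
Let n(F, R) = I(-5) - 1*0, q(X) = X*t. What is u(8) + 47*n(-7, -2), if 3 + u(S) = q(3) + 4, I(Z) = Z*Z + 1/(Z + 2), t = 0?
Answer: 3481/3 ≈ 1160.3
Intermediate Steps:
q(X) = 0 (q(X) = X*0 = 0)
I(Z) = Z² + 1/(2 + Z)
n(F, R) = 74/3 (n(F, R) = (1 + (-5)³ + 2*(-5)²)/(2 - 5) - 1*0 = (1 - 125 + 2*25)/(-3) + 0 = -(1 - 125 + 50)/3 + 0 = -⅓*(-74) + 0 = 74/3 + 0 = 74/3)
u(S) = 1 (u(S) = -3 + (0 + 4) = -3 + 4 = 1)
u(8) + 47*n(-7, -2) = 1 + 47*(74/3) = 1 + 3478/3 = 3481/3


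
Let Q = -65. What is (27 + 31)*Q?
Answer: -3770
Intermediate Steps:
(27 + 31)*Q = (27 + 31)*(-65) = 58*(-65) = -3770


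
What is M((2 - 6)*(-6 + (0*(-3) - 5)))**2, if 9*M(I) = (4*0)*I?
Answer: 0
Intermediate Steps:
M(I) = 0 (M(I) = ((4*0)*I)/9 = (0*I)/9 = (1/9)*0 = 0)
M((2 - 6)*(-6 + (0*(-3) - 5)))**2 = 0**2 = 0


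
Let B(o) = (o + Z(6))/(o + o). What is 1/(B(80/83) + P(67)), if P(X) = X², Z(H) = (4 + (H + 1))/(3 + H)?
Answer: 1440/6465793 ≈ 0.00022271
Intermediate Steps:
Z(H) = (5 + H)/(3 + H) (Z(H) = (4 + (1 + H))/(3 + H) = (5 + H)/(3 + H))
B(o) = (11/9 + o)/(2*o) (B(o) = (o + (5 + 6)/(3 + 6))/(o + o) = (o + 11/9)/((2*o)) = (o + (⅑)*11)*(1/(2*o)) = (o + 11/9)*(1/(2*o)) = (11/9 + o)*(1/(2*o)) = (11/9 + o)/(2*o))
1/(B(80/83) + P(67)) = 1/((11 + 9*(80/83))/(18*((80/83))) + 67²) = 1/((11 + 9*(80*(1/83)))/(18*((80*(1/83)))) + 4489) = 1/((11 + 9*(80/83))/(18*(80/83)) + 4489) = 1/((1/18)*(83/80)*(11 + 720/83) + 4489) = 1/((1/18)*(83/80)*(1633/83) + 4489) = 1/(1633/1440 + 4489) = 1/(6465793/1440) = 1440/6465793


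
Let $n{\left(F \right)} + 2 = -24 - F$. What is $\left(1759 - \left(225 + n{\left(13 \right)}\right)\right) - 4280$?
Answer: $-2707$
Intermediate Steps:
$n{\left(F \right)} = -26 - F$ ($n{\left(F \right)} = -2 - \left(24 + F\right) = -26 - F$)
$\left(1759 - \left(225 + n{\left(13 \right)}\right)\right) - 4280 = \left(1759 - \left(199 - 13\right)\right) - 4280 = \left(1759 - 186\right) - 4280 = 1573 - 4280 = -2707$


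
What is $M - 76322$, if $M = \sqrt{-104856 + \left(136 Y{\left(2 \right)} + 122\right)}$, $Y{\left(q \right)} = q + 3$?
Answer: $-76322 + i \sqrt{104054} \approx -76322.0 + 322.57 i$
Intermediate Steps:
$Y{\left(q \right)} = 3 + q$
$M = i \sqrt{104054}$ ($M = \sqrt{-104856 + \left(136 \left(3 + 2\right) + 122\right)} = \sqrt{-104856 + \left(136 \cdot 5 + 122\right)} = \sqrt{-104856 + \left(680 + 122\right)} = \sqrt{-104856 + 802} = \sqrt{-104054} = i \sqrt{104054} \approx 322.57 i$)
$M - 76322 = i \sqrt{104054} - 76322 = -76322 + i \sqrt{104054}$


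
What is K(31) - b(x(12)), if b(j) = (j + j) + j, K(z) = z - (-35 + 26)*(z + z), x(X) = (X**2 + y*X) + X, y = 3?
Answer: 13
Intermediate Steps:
x(X) = X**2 + 4*X (x(X) = (X**2 + 3*X) + X = X**2 + 4*X)
K(z) = 19*z (K(z) = z - (-9)*2*z = z - (-18)*z = z + 18*z = 19*z)
b(j) = 3*j (b(j) = 2*j + j = 3*j)
K(31) - b(x(12)) = 19*31 - 3*12*(4 + 12) = 589 - 3*12*16 = 589 - 3*192 = 589 - 1*576 = 589 - 576 = 13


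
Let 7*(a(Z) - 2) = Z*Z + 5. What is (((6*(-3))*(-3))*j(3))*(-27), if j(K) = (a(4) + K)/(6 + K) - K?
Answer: 3078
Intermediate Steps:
a(Z) = 19/7 + Z²/7 (a(Z) = 2 + (Z*Z + 5)/7 = 2 + (Z² + 5)/7 = 2 + (5 + Z²)/7 = 2 + (5/7 + Z²/7) = 19/7 + Z²/7)
j(K) = -K + (5 + K)/(6 + K) (j(K) = ((19/7 + (⅐)*4²) + K)/(6 + K) - K = ((19/7 + (⅐)*16) + K)/(6 + K) - K = ((19/7 + 16/7) + K)/(6 + K) - K = (5 + K)/(6 + K) - K = -K + (5 + K)/(6 + K))
(((6*(-3))*(-3))*j(3))*(-27) = (((6*(-3))*(-3))*((5 - 1*3² - 5*3)/(6 + 3)))*(-27) = ((-18*(-3))*((5 - 1*9 - 15)/9))*(-27) = (54*((5 - 9 - 15)/9))*(-27) = (54*((⅑)*(-19)))*(-27) = (54*(-19/9))*(-27) = -114*(-27) = 3078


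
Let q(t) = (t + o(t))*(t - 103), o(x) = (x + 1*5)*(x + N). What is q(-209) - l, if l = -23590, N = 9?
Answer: -12640802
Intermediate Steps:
o(x) = (5 + x)*(9 + x) (o(x) = (x + 1*5)*(x + 9) = (x + 5)*(9 + x) = (5 + x)*(9 + x))
q(t) = (-103 + t)*(45 + t**2 + 15*t) (q(t) = (t + (45 + t**2 + 14*t))*(t - 103) = (45 + t**2 + 15*t)*(-103 + t) = (-103 + t)*(45 + t**2 + 15*t))
q(-209) - l = (-4635 + (-209)**3 - 1500*(-209) - 88*(-209)**2) - 1*(-23590) = (-4635 - 9129329 + 313500 - 88*43681) + 23590 = (-4635 - 9129329 + 313500 - 3843928) + 23590 = -12664392 + 23590 = -12640802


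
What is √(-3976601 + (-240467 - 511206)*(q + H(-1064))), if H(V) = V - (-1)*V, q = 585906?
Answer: 21*I*√995043395 ≈ 6.6243e+5*I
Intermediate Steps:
H(V) = 2*V (H(V) = V + V = 2*V)
√(-3976601 + (-240467 - 511206)*(q + H(-1064))) = √(-3976601 + (-240467 - 511206)*(585906 + 2*(-1064))) = √(-3976601 - 751673*(585906 - 2128)) = √(-3976601 - 751673*583778) = √(-3976601 - 438810160594) = √(-438814137195) = 21*I*√995043395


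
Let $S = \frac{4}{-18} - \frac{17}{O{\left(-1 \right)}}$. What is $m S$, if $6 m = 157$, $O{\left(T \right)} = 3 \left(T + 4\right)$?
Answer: $- \frac{2983}{54} \approx -55.241$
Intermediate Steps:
$O{\left(T \right)} = 12 + 3 T$ ($O{\left(T \right)} = 3 \left(4 + T\right) = 12 + 3 T$)
$m = \frac{157}{6}$ ($m = \frac{1}{6} \cdot 157 = \frac{157}{6} \approx 26.167$)
$S = - \frac{19}{9}$ ($S = \frac{4}{-18} - \frac{17}{12 + 3 \left(-1\right)} = 4 \left(- \frac{1}{18}\right) - \frac{17}{12 - 3} = - \frac{2}{9} - \frac{17}{9} = - \frac{19}{9} \approx -2.1111$)
$m S = \frac{157}{6} \left(- \frac{19}{9}\right) = - \frac{2983}{54}$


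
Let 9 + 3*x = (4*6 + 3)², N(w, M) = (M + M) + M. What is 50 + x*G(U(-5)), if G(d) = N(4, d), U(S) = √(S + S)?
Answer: 50 + 720*I*√10 ≈ 50.0 + 2276.8*I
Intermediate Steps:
U(S) = √2*√S (U(S) = √(2*S) = √2*√S)
N(w, M) = 3*M (N(w, M) = 2*M + M = 3*M)
G(d) = 3*d
x = 240 (x = -3 + (4*6 + 3)²/3 = -3 + (24 + 3)²/3 = -3 + (⅓)*27² = -3 + (⅓)*729 = -3 + 243 = 240)
50 + x*G(U(-5)) = 50 + 240*(3*(√2*√(-5))) = 50 + 240*(3*(√2*(I*√5))) = 50 + 240*(3*(I*√10)) = 50 + 240*(3*I*√10) = 50 + 720*I*√10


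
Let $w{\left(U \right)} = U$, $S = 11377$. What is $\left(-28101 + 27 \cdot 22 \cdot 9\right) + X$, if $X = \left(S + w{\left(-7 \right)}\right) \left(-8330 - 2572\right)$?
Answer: $-123978495$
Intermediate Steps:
$X = -123955740$ ($X = \left(11377 - 7\right) \left(-8330 - 2572\right) = 11370 \left(-10902\right) = -123955740$)
$\left(-28101 + 27 \cdot 22 \cdot 9\right) + X = \left(-28101 + 27 \cdot 22 \cdot 9\right) - 123955740 = \left(-28101 + 594 \cdot 9\right) - 123955740 = \left(-28101 + 5346\right) - 123955740 = -22755 - 123955740 = -123978495$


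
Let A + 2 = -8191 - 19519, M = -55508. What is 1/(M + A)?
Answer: -1/83220 ≈ -1.2016e-5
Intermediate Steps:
A = -27712 (A = -2 + (-8191 - 19519) = -2 - 27710 = -27712)
1/(M + A) = 1/(-55508 - 27712) = 1/(-83220) = -1/83220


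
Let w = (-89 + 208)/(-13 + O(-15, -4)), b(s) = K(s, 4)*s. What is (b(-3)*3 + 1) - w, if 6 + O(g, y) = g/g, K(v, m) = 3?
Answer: -349/18 ≈ -19.389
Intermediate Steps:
b(s) = 3*s
O(g, y) = -5 (O(g, y) = -6 + g/g = -6 + 1 = -5)
w = -119/18 (w = (-89 + 208)/(-13 - 5) = 119/(-18) = 119*(-1/18) = -119/18 ≈ -6.6111)
(b(-3)*3 + 1) - w = ((3*(-3))*3 + 1) - 1*(-119/18) = (-9*3 + 1) + 119/18 = (-27 + 1) + 119/18 = -26 + 119/18 = -349/18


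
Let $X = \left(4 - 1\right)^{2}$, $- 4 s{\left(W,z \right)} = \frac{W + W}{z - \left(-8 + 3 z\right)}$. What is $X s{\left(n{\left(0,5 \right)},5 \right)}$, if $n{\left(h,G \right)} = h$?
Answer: $0$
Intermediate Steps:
$s{\left(W,z \right)} = - \frac{W}{2 \left(8 - 2 z\right)}$ ($s{\left(W,z \right)} = - \frac{\left(W + W\right) \frac{1}{z - \left(-8 + 3 z\right)}}{4} = - \frac{2 W \frac{1}{z - \left(-8 + 3 z\right)}}{4} = - \frac{2 W \frac{1}{8 - 2 z}}{4} = - \frac{W}{2 \left(8 - 2 z\right)}$)
$X = 9$ ($X = 3^{2} = 9$)
$X s{\left(n{\left(0,5 \right)},5 \right)} = 9 \cdot \frac{1}{4} \cdot 0 \frac{1}{-4 + 5} = 9 \cdot \frac{1}{4} \cdot 0 \cdot 1^{-1} = 9 \cdot \frac{1}{4} \cdot 0 \cdot 1 = 9 \cdot 0 = 0$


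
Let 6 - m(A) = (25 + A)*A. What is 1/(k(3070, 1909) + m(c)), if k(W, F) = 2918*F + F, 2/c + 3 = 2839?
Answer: 2010724/11204512135497 ≈ 1.7946e-7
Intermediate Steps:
c = 1/1418 (c = 2/(-3 + 2839) = 2/2836 = 2*(1/2836) = 1/1418 ≈ 0.00070522)
k(W, F) = 2919*F
m(A) = 6 - A*(25 + A) (m(A) = 6 - (25 + A)*A = 6 - A*(25 + A))
1/(k(3070, 1909) + m(c)) = 1/(2919*1909 + (6 - (1/1418)**2 - 25*1/1418)) = 1/(5572371 + (6 - 1*1/2010724 - 25/1418)) = 1/(5572371 + (6 - 1/2010724 - 25/1418)) = 1/(5572371 + 12028893/2010724) = 1/(11204512135497/2010724) = 2010724/11204512135497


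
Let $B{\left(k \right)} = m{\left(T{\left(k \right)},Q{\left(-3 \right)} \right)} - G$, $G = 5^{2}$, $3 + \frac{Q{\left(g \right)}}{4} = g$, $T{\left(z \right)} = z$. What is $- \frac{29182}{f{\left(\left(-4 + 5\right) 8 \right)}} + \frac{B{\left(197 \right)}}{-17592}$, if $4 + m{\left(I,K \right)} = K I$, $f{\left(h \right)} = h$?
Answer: $- \frac{64166461}{17592} \approx -3647.5$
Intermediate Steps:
$Q{\left(g \right)} = -12 + 4 g$
$G = 25$
$m{\left(I,K \right)} = -4 + I K$ ($m{\left(I,K \right)} = -4 + K I = -4 + I K$)
$B{\left(k \right)} = -29 - 24 k$ ($B{\left(k \right)} = \left(-4 + k \left(-12 + 4 \left(-3\right)\right)\right) - 25 = \left(-4 + k \left(-12 - 12\right)\right) - 25 = \left(-4 + k \left(-24\right)\right) - 25 = \left(-4 - 24 k\right) - 25 = -29 - 24 k$)
$- \frac{29182}{f{\left(\left(-4 + 5\right) 8 \right)}} + \frac{B{\left(197 \right)}}{-17592} = - \frac{29182}{\left(-4 + 5\right) 8} + \frac{-29 - 4728}{-17592} = - \frac{29182}{1 \cdot 8} + \left(-29 - 4728\right) \left(- \frac{1}{17592}\right) = - \frac{29182}{8} - - \frac{4757}{17592} = \left(-29182\right) \frac{1}{8} + \frac{4757}{17592} = - \frac{14591}{4} + \frac{4757}{17592} = - \frac{64166461}{17592}$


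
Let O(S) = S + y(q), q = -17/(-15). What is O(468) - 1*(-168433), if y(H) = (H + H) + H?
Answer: 844522/5 ≈ 1.6890e+5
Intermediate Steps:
q = 17/15 (q = -17*(-1/15) = 17/15 ≈ 1.1333)
y(H) = 3*H (y(H) = 2*H + H = 3*H)
O(S) = 17/5 + S (O(S) = S + 3*(17/15) = S + 17/5 = 17/5 + S)
O(468) - 1*(-168433) = (17/5 + 468) - 1*(-168433) = 2357/5 + 168433 = 844522/5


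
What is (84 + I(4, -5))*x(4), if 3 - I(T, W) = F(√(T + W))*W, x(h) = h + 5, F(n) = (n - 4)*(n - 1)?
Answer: 918 - 225*I ≈ 918.0 - 225.0*I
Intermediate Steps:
F(n) = (-1 + n)*(-4 + n) (F(n) = (-4 + n)*(-1 + n) = (-1 + n)*(-4 + n))
x(h) = 5 + h
I(T, W) = 3 - W*(4 + T + W - 5*√(T + W)) (I(T, W) = 3 - (4 + (√(T + W))² - 5*√(T + W))*W = 3 - (4 + (T + W) - 5*√(T + W))*W = 3 - (4 + T + W - 5*√(T + W))*W = 3 - W*(4 + T + W - 5*√(T + W)))
(84 + I(4, -5))*x(4) = (84 + (3 - 1*(-5)*(4 + 4 - 5 - 5*√(4 - 5))))*(5 + 4) = (84 + (3 - 1*(-5)*(4 + 4 - 5 - 5*I)))*9 = (84 + (3 - 1*(-5)*(3 - 5*I)))*9 = (84 + (3 + (15 - 25*I)))*9 = (84 + (18 - 25*I))*9 = (102 - 25*I)*9 = 918 - 225*I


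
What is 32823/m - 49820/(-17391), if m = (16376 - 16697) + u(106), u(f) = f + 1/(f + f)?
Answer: -39581370112/264221463 ≈ -149.80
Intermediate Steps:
u(f) = f + 1/(2*f)
m = -45579/212 (m = (16376 - 16697) + (106 + (1/2)/106) = -321 + (106 + (1/2)*(1/106)) = -321 + (106 + 1/212) = -321 + 22473/212 = -45579/212 ≈ -215.00)
32823/m - 49820/(-17391) = 32823/(-45579/212) - 49820/(-17391) = 32823*(-212/45579) - 49820*(-1/17391) = -2319492/15193 + 49820/17391 = -39581370112/264221463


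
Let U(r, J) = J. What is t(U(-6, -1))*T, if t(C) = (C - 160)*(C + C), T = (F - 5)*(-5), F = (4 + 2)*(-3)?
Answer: 37030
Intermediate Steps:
F = -18 (F = 6*(-3) = -18)
T = 115 (T = (-18 - 5)*(-5) = -23*(-5) = 115)
t(C) = 2*C*(-160 + C) (t(C) = (-160 + C)*(2*C) = 2*C*(-160 + C))
t(U(-6, -1))*T = (2*(-1)*(-160 - 1))*115 = (2*(-1)*(-161))*115 = 322*115 = 37030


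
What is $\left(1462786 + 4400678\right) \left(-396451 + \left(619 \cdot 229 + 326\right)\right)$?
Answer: $-1491512791536$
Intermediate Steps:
$\left(1462786 + 4400678\right) \left(-396451 + \left(619 \cdot 229 + 326\right)\right) = 5863464 \left(-396451 + \left(141751 + 326\right)\right) = 5863464 \left(-396451 + 142077\right) = 5863464 \left(-254374\right) = -1491512791536$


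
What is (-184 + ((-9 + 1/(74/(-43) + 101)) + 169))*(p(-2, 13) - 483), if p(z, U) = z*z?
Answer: 49055827/4269 ≈ 11491.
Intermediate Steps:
p(z, U) = z**2
(-184 + ((-9 + 1/(74/(-43) + 101)) + 169))*(p(-2, 13) - 483) = (-184 + ((-9 + 1/(74/(-43) + 101)) + 169))*((-2)**2 - 483) = (-184 + ((-9 + 1/(74*(-1/43) + 101)) + 169))*(4 - 483) = (-184 + ((-9 + 1/(-74/43 + 101)) + 169))*(-479) = (-184 + ((-9 + 1/(4269/43)) + 169))*(-479) = (-184 + ((-9 + 43/4269) + 169))*(-479) = (-184 + (-38378/4269 + 169))*(-479) = (-184 + 683083/4269)*(-479) = -102413/4269*(-479) = 49055827/4269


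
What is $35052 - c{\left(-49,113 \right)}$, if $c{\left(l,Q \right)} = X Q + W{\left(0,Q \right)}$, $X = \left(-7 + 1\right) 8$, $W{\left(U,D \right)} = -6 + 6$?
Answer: $40476$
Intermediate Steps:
$W{\left(U,D \right)} = 0$
$X = -48$ ($X = \left(-6\right) 8 = -48$)
$c{\left(l,Q \right)} = - 48 Q$ ($c{\left(l,Q \right)} = - 48 Q + 0 = - 48 Q$)
$35052 - c{\left(-49,113 \right)} = 35052 - \left(-48\right) 113 = 35052 - -5424 = 35052 + 5424 = 40476$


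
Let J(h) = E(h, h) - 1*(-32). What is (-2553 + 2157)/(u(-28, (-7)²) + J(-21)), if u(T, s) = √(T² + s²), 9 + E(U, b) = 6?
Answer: 2871/586 - 693*√65/586 ≈ -4.6351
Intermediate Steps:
E(U, b) = -3 (E(U, b) = -9 + 6 = -3)
J(h) = 29 (J(h) = -3 - 1*(-32) = -3 + 32 = 29)
(-2553 + 2157)/(u(-28, (-7)²) + J(-21)) = (-2553 + 2157)/(√((-28)² + ((-7)²)²) + 29) = -396/(√(784 + 49²) + 29) = -396/(√(784 + 2401) + 29) = -396/(√3185 + 29) = -396/(7*√65 + 29) = -396/(29 + 7*√65)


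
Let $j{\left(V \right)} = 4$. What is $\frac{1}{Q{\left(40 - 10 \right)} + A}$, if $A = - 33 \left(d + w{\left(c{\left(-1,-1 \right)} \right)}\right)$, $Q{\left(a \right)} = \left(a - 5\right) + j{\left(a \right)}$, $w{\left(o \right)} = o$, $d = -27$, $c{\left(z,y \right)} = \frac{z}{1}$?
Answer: $\frac{1}{953} \approx 0.0010493$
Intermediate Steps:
$c{\left(z,y \right)} = z$ ($c{\left(z,y \right)} = z 1 = z$)
$Q{\left(a \right)} = -1 + a$ ($Q{\left(a \right)} = \left(a - 5\right) + 4 = \left(-5 + a\right) + 4 = -1 + a$)
$A = 924$ ($A = - 33 \left(-27 - 1\right) = \left(-33\right) \left(-28\right) = 924$)
$\frac{1}{Q{\left(40 - 10 \right)} + A} = \frac{1}{\left(-1 + \left(40 - 10\right)\right) + 924} = \frac{1}{\left(-1 + 30\right) + 924} = \frac{1}{29 + 924} = \frac{1}{953}$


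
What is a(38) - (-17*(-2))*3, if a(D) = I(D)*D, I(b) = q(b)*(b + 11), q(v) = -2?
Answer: -3826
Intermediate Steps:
I(b) = -22 - 2*b (I(b) = -2*(b + 11) = -2*(11 + b) = -22 - 2*b)
a(D) = D*(-22 - 2*D) (a(D) = (-22 - 2*D)*D = D*(-22 - 2*D))
a(38) - (-17*(-2))*3 = 2*38*(-11 - 1*38) - (-17*(-2))*3 = 2*38*(-11 - 38) - 34*3 = 2*38*(-49) - 1*102 = -3724 - 102 = -3826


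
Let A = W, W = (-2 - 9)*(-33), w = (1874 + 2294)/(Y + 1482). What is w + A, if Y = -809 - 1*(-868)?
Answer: 563551/1541 ≈ 365.70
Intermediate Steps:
Y = 59 (Y = -809 + 868 = 59)
w = 4168/1541 (w = (1874 + 2294)/(59 + 1482) = 4168/1541 ≈ 2.7047)
W = 363 (W = -11*(-33) = 363)
A = 363
w + A = 4168/1541 + 363 = 563551/1541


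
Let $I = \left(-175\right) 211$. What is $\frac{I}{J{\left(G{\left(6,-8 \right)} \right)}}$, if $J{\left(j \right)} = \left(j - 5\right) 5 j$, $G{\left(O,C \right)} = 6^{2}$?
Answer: $- \frac{7385}{1116} \approx -6.6174$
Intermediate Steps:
$G{\left(O,C \right)} = 36$
$J{\left(j \right)} = j \left(-25 + 5 j\right)$ ($J{\left(j \right)} = \left(j - 5\right) 5 j = \left(-5 + j\right) 5 j = \left(-25 + 5 j\right) j = j \left(-25 + 5 j\right)$)
$I = -36925$
$\frac{I}{J{\left(G{\left(6,-8 \right)} \right)}} = - \frac{36925}{5 \cdot 36 \left(-5 + 36\right)} = - \frac{36925}{5 \cdot 36 \cdot 31} = - \frac{36925}{5580} = \left(-36925\right) \frac{1}{5580} = - \frac{7385}{1116}$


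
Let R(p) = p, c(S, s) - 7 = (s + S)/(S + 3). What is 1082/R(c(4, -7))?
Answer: 3787/23 ≈ 164.65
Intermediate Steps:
c(S, s) = 7 + (S + s)/(3 + S) (c(S, s) = 7 + (s + S)/(S + 3) = 7 + (S + s)/(3 + S))
1082/R(c(4, -7)) = 1082/(((21 - 7 + 8*4)/(3 + 4))) = 1082/(((21 - 7 + 32)/7)) = 1082/(((1/7)*46)) = 1082/(46/7) = 1082*(7/46) = 3787/23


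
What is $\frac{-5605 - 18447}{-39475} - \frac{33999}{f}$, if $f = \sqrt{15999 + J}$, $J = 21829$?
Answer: $\frac{24052}{39475} - \frac{4857 \sqrt{193}}{386} \approx -174.2$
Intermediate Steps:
$f = 14 \sqrt{193}$ ($f = \sqrt{15999 + 21829} = \sqrt{37828} = 14 \sqrt{193} \approx 194.49$)
$\frac{-5605 - 18447}{-39475} - \frac{33999}{f} = \frac{-5605 - 18447}{-39475} - \frac{33999}{14 \sqrt{193}} = \left(-5605 - 18447\right) \left(- \frac{1}{39475}\right) - 33999 \frac{\sqrt{193}}{2702} = \left(-24052\right) \left(- \frac{1}{39475}\right) - \frac{4857 \sqrt{193}}{386} = \frac{24052}{39475} - \frac{4857 \sqrt{193}}{386}$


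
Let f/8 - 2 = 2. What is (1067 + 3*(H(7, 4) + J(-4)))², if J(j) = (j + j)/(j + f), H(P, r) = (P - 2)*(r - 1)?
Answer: 60497284/49 ≈ 1.2346e+6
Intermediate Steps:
f = 32 (f = 16 + 8*2 = 16 + 16 = 32)
H(P, r) = (-1 + r)*(-2 + P) (H(P, r) = (-2 + P)*(-1 + r) = (-1 + r)*(-2 + P))
J(j) = 2*j/(32 + j) (J(j) = (j + j)/(j + 32) = (2*j)/(32 + j) = 2*j/(32 + j))
(1067 + 3*(H(7, 4) + J(-4)))² = (1067 + 3*((2 - 1*7 - 2*4 + 7*4) + 2*(-4)/(32 - 4)))² = (1067 + 3*((2 - 7 - 8 + 28) + 2*(-4)/28))² = (1067 + 3*(15 + 2*(-4)*(1/28)))² = (1067 + 3*(15 - 2/7))² = (1067 + 3*(103/7))² = (1067 + 309/7)² = (7778/7)² = 60497284/49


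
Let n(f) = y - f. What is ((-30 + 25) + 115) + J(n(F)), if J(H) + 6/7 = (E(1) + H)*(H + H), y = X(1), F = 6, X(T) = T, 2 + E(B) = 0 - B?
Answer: 1324/7 ≈ 189.14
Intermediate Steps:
E(B) = -2 - B (E(B) = -2 + (0 - B) = -2 - B)
y = 1
n(f) = 1 - f
J(H) = -6/7 + 2*H*(-3 + H) (J(H) = -6/7 + ((-2 - 1*1) + H)*(H + H) = -6/7 + ((-2 - 1) + H)*(2*H) = -6/7 + (-3 + H)*(2*H) = -6/7 + 2*H*(-3 + H))
((-30 + 25) + 115) + J(n(F)) = ((-30 + 25) + 115) + (-6/7 - 6*(1 - 1*6) + 2*(1 - 1*6)²) = (-5 + 115) + (-6/7 - 6*(1 - 6) + 2*(1 - 6)²) = 110 + (-6/7 - 6*(-5) + 2*(-5)²) = 110 + (-6/7 + 30 + 2*25) = 110 + (-6/7 + 30 + 50) = 110 + 554/7 = 1324/7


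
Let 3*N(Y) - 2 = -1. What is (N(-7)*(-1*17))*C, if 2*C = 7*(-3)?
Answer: 119/2 ≈ 59.500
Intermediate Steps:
C = -21/2 (C = (7*(-3))/2 = (½)*(-21) = -21/2 ≈ -10.500)
N(Y) = ⅓ (N(Y) = ⅔ + (⅓)*(-1) = ⅔ - ⅓ = ⅓)
(N(-7)*(-1*17))*C = ((-1*17)/3)*(-21/2) = ((⅓)*(-17))*(-21/2) = -17/3*(-21/2) = 119/2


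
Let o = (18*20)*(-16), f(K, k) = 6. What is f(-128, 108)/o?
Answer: -1/960 ≈ -0.0010417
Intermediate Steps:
o = -5760 (o = 360*(-16) = -5760)
f(-128, 108)/o = 6/(-5760) = 6*(-1/5760) = -1/960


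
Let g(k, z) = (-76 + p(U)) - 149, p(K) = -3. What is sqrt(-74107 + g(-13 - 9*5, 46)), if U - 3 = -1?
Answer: I*sqrt(74335) ≈ 272.64*I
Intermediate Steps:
U = 2 (U = 3 - 1 = 2)
g(k, z) = -228 (g(k, z) = (-76 - 3) - 149 = -79 - 149 = -228)
sqrt(-74107 + g(-13 - 9*5, 46)) = sqrt(-74107 - 228) = sqrt(-74335) = I*sqrt(74335)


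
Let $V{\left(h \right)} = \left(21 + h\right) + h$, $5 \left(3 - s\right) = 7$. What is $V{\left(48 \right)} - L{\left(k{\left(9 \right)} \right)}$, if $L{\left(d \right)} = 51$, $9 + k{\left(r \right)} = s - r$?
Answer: $66$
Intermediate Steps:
$s = \frac{8}{5}$ ($s = 3 - \frac{7}{5} = \frac{8}{5} \approx 1.6$)
$k{\left(r \right)} = - \frac{37}{5} - r$ ($k{\left(r \right)} = -9 - \left(- \frac{8}{5} + r\right) = - \frac{37}{5} - r$)
$V{\left(h \right)} = 21 + 2 h$
$V{\left(48 \right)} - L{\left(k{\left(9 \right)} \right)} = \left(21 + 2 \cdot 48\right) - 51 = \left(21 + 96\right) - 51 = 117 - 51 = 66$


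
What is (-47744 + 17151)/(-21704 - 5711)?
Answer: 30593/27415 ≈ 1.1159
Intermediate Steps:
(-47744 + 17151)/(-21704 - 5711) = -30593/(-27415) = -30593*(-1/27415) = 30593/27415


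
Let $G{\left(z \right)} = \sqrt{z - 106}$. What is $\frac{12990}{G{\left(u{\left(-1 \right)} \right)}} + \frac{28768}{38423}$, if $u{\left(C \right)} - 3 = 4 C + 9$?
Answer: $\frac{28768}{38423} - \frac{6495 i \sqrt{2}}{7} \approx 0.74872 - 1312.2 i$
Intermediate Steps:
$u{\left(C \right)} = 12 + 4 C$ ($u{\left(C \right)} = 3 + \left(4 C + 9\right) = 3 + \left(9 + 4 C\right) = 12 + 4 C$)
$G{\left(z \right)} = \sqrt{-106 + z}$
$\frac{12990}{G{\left(u{\left(-1 \right)} \right)}} + \frac{28768}{38423} = \frac{12990}{\sqrt{-106 + \left(12 + 4 \left(-1\right)\right)}} + \frac{28768}{38423} = \frac{12990}{\sqrt{-106 + \left(12 - 4\right)}} + 28768 \cdot \frac{1}{38423} = \frac{12990}{\sqrt{-106 + 8}} + \frac{28768}{38423} = \frac{12990}{\sqrt{-98}} + \frac{28768}{38423} = \frac{12990}{7 i \sqrt{2}} + \frac{28768}{38423} = 12990 \left(- \frac{i \sqrt{2}}{14}\right) + \frac{28768}{38423} = - \frac{6495 i \sqrt{2}}{7} + \frac{28768}{38423} = \frac{28768}{38423} - \frac{6495 i \sqrt{2}}{7}$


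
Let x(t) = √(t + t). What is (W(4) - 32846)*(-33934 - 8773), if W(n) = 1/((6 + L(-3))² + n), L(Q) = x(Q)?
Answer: 42707*(-1116763*I + 394152*√6)/(2*(-17*I + 6*√6)) ≈ 1.4028e+9 + 621.25*I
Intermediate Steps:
x(t) = √2*√t (x(t) = √(2*t) = √2*√t)
L(Q) = √2*√Q
W(n) = 1/(n + (6 + I*√6)²) (W(n) = 1/((6 + √2*√(-3))² + n) = 1/((6 + √2*(I*√3))² + n) = 1/((6 + I*√6)² + n) = 1/(n + (6 + I*√6)²))
(W(4) - 32846)*(-33934 - 8773) = (1/(4 + (6 + I*√6)²) - 32846)*(-33934 - 8773) = (-32846 + 1/(4 + (6 + I*√6)²))*(-42707) = 1402754122 - 42707/(4 + (6 + I*√6)²)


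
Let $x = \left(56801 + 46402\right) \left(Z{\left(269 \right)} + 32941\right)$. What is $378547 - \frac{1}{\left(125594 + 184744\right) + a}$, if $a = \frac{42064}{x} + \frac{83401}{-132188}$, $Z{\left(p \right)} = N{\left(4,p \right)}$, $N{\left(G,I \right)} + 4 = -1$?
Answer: $\frac{6598103192172079499290471}{17430076561769725897} \approx 3.7855 \cdot 10^{5}$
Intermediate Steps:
$N{\left(G,I \right)} = -5$ ($N{\left(G,I \right)} = -4 - 1 = -5$)
$Z{\left(p \right)} = -5$
$x = 3399094008$ ($x = \left(56801 + 46402\right) \left(-5 + 32941\right) = 103203 \cdot 32936 = 3399094008$)
$a = - \frac{35435284875647}{56164929841188}$ ($a = \frac{42064}{3399094008} + \frac{83401}{-132188} = 42064 \cdot \frac{1}{3399094008} + 83401 \left(- \frac{1}{132188}\right) = \frac{5258}{424886751} - \frac{83401}{132188} = - \frac{35435284875647}{56164929841188} \approx -0.63091$)
$378547 - \frac{1}{\left(125594 + 184744\right) + a} = 378547 - \frac{1}{\left(125594 + 184744\right) - \frac{35435284875647}{56164929841188}} = 378547 - \frac{1}{310338 - \frac{35435284875647}{56164929841188}} = 378547 - \frac{1}{\frac{17430076561769725897}{56164929841188}} = 378547 - \frac{56164929841188}{17430076561769725897} = \frac{6598103192172079499290471}{17430076561769725897}$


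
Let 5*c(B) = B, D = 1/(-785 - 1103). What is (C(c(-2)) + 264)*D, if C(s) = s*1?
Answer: -659/4720 ≈ -0.13962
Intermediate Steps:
D = -1/1888 (D = 1/(-1888) = -1/1888 ≈ -0.00052966)
c(B) = B/5
C(s) = s
(C(c(-2)) + 264)*D = ((⅕)*(-2) + 264)*(-1/1888) = (-⅖ + 264)*(-1/1888) = (1318/5)*(-1/1888) = -659/4720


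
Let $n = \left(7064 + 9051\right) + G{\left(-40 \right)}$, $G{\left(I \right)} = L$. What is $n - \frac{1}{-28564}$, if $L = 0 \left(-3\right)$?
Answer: $\frac{460308861}{28564} \approx 16115.0$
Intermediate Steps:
$L = 0$
$G{\left(I \right)} = 0$
$n = 16115$ ($n = \left(7064 + 9051\right) + 0 = 16115 + 0 = 16115$)
$n - \frac{1}{-28564} = 16115 - \frac{1}{-28564} = 16115 - - \frac{1}{28564} = 16115 + \frac{1}{28564} = \frac{460308861}{28564}$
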